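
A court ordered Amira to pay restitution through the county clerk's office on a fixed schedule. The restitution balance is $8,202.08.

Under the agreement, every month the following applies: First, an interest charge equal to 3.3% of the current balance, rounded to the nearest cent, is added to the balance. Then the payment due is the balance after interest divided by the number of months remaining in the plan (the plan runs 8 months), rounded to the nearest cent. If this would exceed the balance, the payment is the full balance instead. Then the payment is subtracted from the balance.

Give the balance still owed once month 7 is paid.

Month 1: $8,202.08 +$270.67 interest = $8,472.75; pay $1,059.09 → $7,413.66
Month 2: $7,413.66 +$244.65 interest = $7,658.31; pay $1,094.04 → $6,564.27
Month 3: $6,564.27 +$216.62 interest = $6,780.89; pay $1,130.15 → $5,650.74
Month 4: $5,650.74 +$186.47 interest = $5,837.21; pay $1,167.44 → $4,669.77
Month 5: $4,669.77 +$154.10 interest = $4,823.87; pay $1,205.97 → $3,617.90
Month 6: $3,617.90 +$119.39 interest = $3,737.29; pay $1,245.76 → $2,491.53
Month 7: $2,491.53 +$82.22 interest = $2,573.75; pay $1,286.88 → $1,286.87

$1,286.87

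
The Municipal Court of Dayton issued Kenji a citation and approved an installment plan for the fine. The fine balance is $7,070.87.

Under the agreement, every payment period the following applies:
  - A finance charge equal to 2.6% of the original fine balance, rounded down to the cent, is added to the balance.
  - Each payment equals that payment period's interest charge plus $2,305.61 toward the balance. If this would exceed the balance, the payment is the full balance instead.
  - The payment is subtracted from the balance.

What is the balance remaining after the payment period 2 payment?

Payment period 1: opening $7,070.87; interest $183.84 → $7,254.71; payment $2,489.45; balance $4,765.26
Payment period 2: opening $4,765.26; interest $183.84 → $4,949.10; payment $2,489.45; balance $2,459.65

$2,459.65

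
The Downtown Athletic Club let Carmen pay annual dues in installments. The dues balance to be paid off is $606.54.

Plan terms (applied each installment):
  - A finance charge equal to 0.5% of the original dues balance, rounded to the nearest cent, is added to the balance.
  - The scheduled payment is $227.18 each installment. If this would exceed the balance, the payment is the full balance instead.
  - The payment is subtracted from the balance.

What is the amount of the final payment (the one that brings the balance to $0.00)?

$161.27

Installment 1: $606.54 +$3.03 interest = $609.57; pay $227.18 → $382.39
Installment 2: $382.39 +$3.03 interest = $385.42; pay $227.18 → $158.24
Installment 3: $158.24 +$3.03 interest = $161.27; pay $161.27 → $0.00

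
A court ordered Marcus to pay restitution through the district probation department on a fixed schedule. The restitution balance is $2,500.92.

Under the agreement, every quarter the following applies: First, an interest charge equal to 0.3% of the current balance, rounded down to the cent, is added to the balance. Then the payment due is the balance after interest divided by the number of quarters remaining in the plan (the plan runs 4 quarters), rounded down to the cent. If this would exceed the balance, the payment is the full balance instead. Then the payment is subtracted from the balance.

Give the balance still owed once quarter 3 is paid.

# | Opening | Interest | Payment | End bal
1 | $2,500.92 | $7.50 | $627.10 | $1,881.32
2 | $1,881.32 | $5.64 | $628.98 | $1,257.98
3 | $1,257.98 | $3.77 | $630.87 | $630.88

$630.88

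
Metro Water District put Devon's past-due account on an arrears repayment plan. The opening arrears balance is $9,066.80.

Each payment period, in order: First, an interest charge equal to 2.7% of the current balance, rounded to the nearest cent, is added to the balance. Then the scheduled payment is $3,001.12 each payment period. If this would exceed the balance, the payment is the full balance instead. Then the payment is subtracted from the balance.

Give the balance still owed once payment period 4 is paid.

$0.00

Payment period 1: $9,066.80 +$244.80 interest = $9,311.60; pay $3,001.12 → $6,310.48
Payment period 2: $6,310.48 +$170.38 interest = $6,480.86; pay $3,001.12 → $3,479.74
Payment period 3: $3,479.74 +$93.95 interest = $3,573.69; pay $3,001.12 → $572.57
Payment period 4: $572.57 +$15.46 interest = $588.03; pay $588.03 → $0.00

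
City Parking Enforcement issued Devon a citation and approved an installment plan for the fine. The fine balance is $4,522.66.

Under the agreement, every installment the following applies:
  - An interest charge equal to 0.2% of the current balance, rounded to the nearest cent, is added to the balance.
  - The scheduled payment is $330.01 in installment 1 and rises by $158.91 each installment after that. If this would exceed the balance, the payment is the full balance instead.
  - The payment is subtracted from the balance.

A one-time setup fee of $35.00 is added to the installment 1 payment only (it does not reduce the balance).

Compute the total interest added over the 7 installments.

$38.64

Installment 1: $4,522.66 +$9.05 interest = $4,531.71; pay $330.01 (+ $35.00 fee) → $4,201.70
Installment 2: $4,201.70 +$8.40 interest = $4,210.10; pay $488.92 → $3,721.18
Installment 3: $3,721.18 +$7.44 interest = $3,728.62; pay $647.83 → $3,080.79
Installment 4: $3,080.79 +$6.16 interest = $3,086.95; pay $806.74 → $2,280.21
Installment 5: $2,280.21 +$4.56 interest = $2,284.77; pay $965.65 → $1,319.12
Installment 6: $1,319.12 +$2.64 interest = $1,321.76; pay $1,124.56 → $197.20
Installment 7: $197.20 +$0.39 interest = $197.59; pay $197.59 → $0.00
Total interest: $9.05 + $8.40 + $7.44 + $6.16 + $4.56 + $2.64 + $0.39 = $38.64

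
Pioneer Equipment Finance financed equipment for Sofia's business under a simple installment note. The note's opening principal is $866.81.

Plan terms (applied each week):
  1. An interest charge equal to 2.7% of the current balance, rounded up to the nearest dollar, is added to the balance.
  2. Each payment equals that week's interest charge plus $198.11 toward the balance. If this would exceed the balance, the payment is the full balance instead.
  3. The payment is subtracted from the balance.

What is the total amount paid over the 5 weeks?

# | Opening | Interest | Payment | End bal
1 | $866.81 | $24.00 | $222.11 | $668.70
2 | $668.70 | $19.00 | $217.11 | $470.59
3 | $470.59 | $13.00 | $211.11 | $272.48
4 | $272.48 | $8.00 | $206.11 | $74.37
5 | $74.37 | $3.00 | $77.37 | $0.00
Total paid: $933.81

$933.81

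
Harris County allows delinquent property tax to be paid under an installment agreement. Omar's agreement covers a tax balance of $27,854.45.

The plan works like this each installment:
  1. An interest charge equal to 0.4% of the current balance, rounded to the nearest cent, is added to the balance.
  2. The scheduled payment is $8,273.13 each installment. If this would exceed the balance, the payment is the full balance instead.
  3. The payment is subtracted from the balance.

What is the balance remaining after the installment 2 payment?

$11,498.38

Installment 1: $27,854.45 +$111.42 interest = $27,965.87; pay $8,273.13 → $19,692.74
Installment 2: $19,692.74 +$78.77 interest = $19,771.51; pay $8,273.13 → $11,498.38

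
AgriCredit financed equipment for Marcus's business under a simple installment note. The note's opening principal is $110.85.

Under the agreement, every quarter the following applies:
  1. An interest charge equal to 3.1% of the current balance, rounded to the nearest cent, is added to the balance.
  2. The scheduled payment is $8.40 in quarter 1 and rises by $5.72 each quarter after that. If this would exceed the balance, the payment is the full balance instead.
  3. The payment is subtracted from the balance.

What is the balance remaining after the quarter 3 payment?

Quarter 1: opening $110.85; interest $3.44 → $114.29; payment $8.40; balance $105.89
Quarter 2: opening $105.89; interest $3.28 → $109.17; payment $14.12; balance $95.05
Quarter 3: opening $95.05; interest $2.95 → $98.00; payment $19.84; balance $78.16

$78.16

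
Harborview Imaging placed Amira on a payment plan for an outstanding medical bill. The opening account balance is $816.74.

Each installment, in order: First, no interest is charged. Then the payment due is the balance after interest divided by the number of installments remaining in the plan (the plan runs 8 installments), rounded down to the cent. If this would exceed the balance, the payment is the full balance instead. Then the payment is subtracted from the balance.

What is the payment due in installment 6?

$102.09

Installment 1: $816.74 − $102.09 → $714.65
Installment 2: $714.65 − $102.09 → $612.56
Installment 3: $612.56 − $102.09 → $510.47
Installment 4: $510.47 − $102.09 → $408.38
Installment 5: $408.38 − $102.09 → $306.29
Installment 6: $306.29 − $102.09 → $204.20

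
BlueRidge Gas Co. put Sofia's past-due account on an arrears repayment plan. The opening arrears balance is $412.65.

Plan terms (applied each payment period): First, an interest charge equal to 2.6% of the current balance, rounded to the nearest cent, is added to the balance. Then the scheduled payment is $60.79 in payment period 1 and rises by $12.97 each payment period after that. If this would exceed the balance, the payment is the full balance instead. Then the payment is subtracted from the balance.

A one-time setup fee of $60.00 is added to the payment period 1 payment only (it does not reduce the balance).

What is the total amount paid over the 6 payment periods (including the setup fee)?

Payment period 1: opening $412.65; interest $10.73 → $423.38; payment $60.79 (+ $60.00 fee); balance $362.59
Payment period 2: opening $362.59; interest $9.43 → $372.02; payment $73.76; balance $298.26
Payment period 3: opening $298.26; interest $7.75 → $306.01; payment $86.73; balance $219.28
Payment period 4: opening $219.28; interest $5.70 → $224.98; payment $99.70; balance $125.28
Payment period 5: opening $125.28; interest $3.26 → $128.54; payment $112.67; balance $15.87
Payment period 6: opening $15.87; interest $0.41 → $16.28; payment $16.28; balance $0.00
Total paid: $509.93

$509.93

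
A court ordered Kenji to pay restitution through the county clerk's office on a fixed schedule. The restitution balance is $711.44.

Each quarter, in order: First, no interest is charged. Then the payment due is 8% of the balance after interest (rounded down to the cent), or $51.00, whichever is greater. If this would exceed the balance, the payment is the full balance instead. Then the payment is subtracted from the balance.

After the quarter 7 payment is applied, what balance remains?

# | Opening | Payment | End bal
1 | $711.44 | $56.91 | $654.53
2 | $654.53 | $52.36 | $602.17
3 | $602.17 | $51.00 | $551.17
4 | $551.17 | $51.00 | $500.17
5 | $500.17 | $51.00 | $449.17
6 | $449.17 | $51.00 | $398.17
7 | $398.17 | $51.00 | $347.17

$347.17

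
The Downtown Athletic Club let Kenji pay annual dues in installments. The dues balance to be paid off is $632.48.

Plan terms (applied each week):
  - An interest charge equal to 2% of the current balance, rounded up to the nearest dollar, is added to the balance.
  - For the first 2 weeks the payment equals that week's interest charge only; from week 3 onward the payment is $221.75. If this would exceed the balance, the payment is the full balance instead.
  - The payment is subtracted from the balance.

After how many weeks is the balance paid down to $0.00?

Week 1: $632.48 +$13.00 interest = $645.48; pay $13.00 → $632.48
Week 2: $632.48 +$13.00 interest = $645.48; pay $13.00 → $632.48
Week 3: $632.48 +$13.00 interest = $645.48; pay $221.75 → $423.73
Week 4: $423.73 +$9.00 interest = $432.73; pay $221.75 → $210.98
Week 5: $210.98 +$5.00 interest = $215.98; pay $215.98 → $0.00
Balance reaches $0.00 in week 5.

5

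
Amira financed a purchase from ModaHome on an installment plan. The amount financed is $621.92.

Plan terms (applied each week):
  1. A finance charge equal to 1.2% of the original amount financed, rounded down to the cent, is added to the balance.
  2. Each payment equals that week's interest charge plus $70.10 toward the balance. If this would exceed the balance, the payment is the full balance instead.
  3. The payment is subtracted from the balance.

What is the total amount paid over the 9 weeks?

$689.06

Week 1: opening $621.92; interest $7.46 → $629.38; payment $77.56; balance $551.82
Week 2: opening $551.82; interest $7.46 → $559.28; payment $77.56; balance $481.72
Week 3: opening $481.72; interest $7.46 → $489.18; payment $77.56; balance $411.62
Week 4: opening $411.62; interest $7.46 → $419.08; payment $77.56; balance $341.52
Week 5: opening $341.52; interest $7.46 → $348.98; payment $77.56; balance $271.42
Week 6: opening $271.42; interest $7.46 → $278.88; payment $77.56; balance $201.32
Week 7: opening $201.32; interest $7.46 → $208.78; payment $77.56; balance $131.22
Week 8: opening $131.22; interest $7.46 → $138.68; payment $77.56; balance $61.12
Week 9: opening $61.12; interest $7.46 → $68.58; payment $68.58; balance $0.00
Total paid: $689.06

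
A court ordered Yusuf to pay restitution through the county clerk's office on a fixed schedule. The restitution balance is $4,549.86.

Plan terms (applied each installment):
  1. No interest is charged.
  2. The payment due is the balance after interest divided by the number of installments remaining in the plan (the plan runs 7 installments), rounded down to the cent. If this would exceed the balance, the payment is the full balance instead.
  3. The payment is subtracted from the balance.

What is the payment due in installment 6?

# | Opening | Payment | End bal
1 | $4,549.86 | $649.98 | $3,899.88
2 | $3,899.88 | $649.98 | $3,249.90
3 | $3,249.90 | $649.98 | $2,599.92
4 | $2,599.92 | $649.98 | $1,949.94
5 | $1,949.94 | $649.98 | $1,299.96
6 | $1,299.96 | $649.98 | $649.98

$649.98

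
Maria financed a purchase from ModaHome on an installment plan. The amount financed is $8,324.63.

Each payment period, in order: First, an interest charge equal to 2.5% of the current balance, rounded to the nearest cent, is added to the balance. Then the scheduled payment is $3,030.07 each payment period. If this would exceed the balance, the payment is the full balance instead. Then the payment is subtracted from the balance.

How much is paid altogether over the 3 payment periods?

# | Opening | Interest | Payment | End bal
1 | $8,324.63 | $208.12 | $3,030.07 | $5,502.68
2 | $5,502.68 | $137.57 | $3,030.07 | $2,610.18
3 | $2,610.18 | $65.25 | $2,675.43 | $0.00
Total paid: $8,735.57

$8,735.57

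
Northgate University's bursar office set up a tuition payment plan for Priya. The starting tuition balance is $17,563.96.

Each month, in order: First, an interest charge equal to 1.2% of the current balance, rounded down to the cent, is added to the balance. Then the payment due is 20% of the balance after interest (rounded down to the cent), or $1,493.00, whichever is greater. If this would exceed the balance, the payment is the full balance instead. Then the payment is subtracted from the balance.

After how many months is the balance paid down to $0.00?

Month 1: opening $17,563.96; interest $210.76 → $17,774.72; payment $3,554.94; balance $14,219.78
Month 2: opening $14,219.78; interest $170.63 → $14,390.41; payment $2,878.08; balance $11,512.33
Month 3: opening $11,512.33; interest $138.14 → $11,650.47; payment $2,330.09; balance $9,320.38
Month 4: opening $9,320.38; interest $111.84 → $9,432.22; payment $1,886.44; balance $7,545.78
Month 5: opening $7,545.78; interest $90.54 → $7,636.32; payment $1,527.26; balance $6,109.06
Month 6: opening $6,109.06; interest $73.30 → $6,182.36; payment $1,493.00; balance $4,689.36
Month 7: opening $4,689.36; interest $56.27 → $4,745.63; payment $1,493.00; balance $3,252.63
Month 8: opening $3,252.63; interest $39.03 → $3,291.66; payment $1,493.00; balance $1,798.66
Month 9: opening $1,798.66; interest $21.58 → $1,820.24; payment $1,493.00; balance $327.24
Month 10: opening $327.24; interest $3.92 → $331.16; payment $331.16; balance $0.00
Balance reaches $0.00 in month 10.

10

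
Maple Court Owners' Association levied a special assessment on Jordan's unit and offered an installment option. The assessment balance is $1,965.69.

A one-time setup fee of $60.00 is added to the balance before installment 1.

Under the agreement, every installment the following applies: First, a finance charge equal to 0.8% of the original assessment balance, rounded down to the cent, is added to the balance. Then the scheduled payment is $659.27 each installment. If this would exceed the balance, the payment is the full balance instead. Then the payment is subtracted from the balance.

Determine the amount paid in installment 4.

$110.76

# | Opening | Interest | Payment | End bal
1 | $2,025.69 | $15.72 | $659.27 | $1,382.14
2 | $1,382.14 | $15.72 | $659.27 | $738.59
3 | $738.59 | $15.72 | $659.27 | $95.04
4 | $95.04 | $15.72 | $110.76 | $0.00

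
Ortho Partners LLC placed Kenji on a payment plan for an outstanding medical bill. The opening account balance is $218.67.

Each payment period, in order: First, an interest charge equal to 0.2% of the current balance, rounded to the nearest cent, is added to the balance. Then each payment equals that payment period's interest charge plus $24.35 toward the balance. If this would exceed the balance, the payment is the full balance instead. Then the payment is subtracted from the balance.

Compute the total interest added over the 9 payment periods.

Payment period 1: opening $218.67; interest $0.44 → $219.11; payment $24.79; balance $194.32
Payment period 2: opening $194.32; interest $0.39 → $194.71; payment $24.74; balance $169.97
Payment period 3: opening $169.97; interest $0.34 → $170.31; payment $24.69; balance $145.62
Payment period 4: opening $145.62; interest $0.29 → $145.91; payment $24.64; balance $121.27
Payment period 5: opening $121.27; interest $0.24 → $121.51; payment $24.59; balance $96.92
Payment period 6: opening $96.92; interest $0.19 → $97.11; payment $24.54; balance $72.57
Payment period 7: opening $72.57; interest $0.15 → $72.72; payment $24.50; balance $48.22
Payment period 8: opening $48.22; interest $0.10 → $48.32; payment $24.45; balance $23.87
Payment period 9: opening $23.87; interest $0.05 → $23.92; payment $23.92; balance $0.00
Total interest: $0.44 + $0.39 + $0.34 + $0.29 + $0.24 + $0.19 + $0.15 + $0.10 + $0.05 = $2.19

$2.19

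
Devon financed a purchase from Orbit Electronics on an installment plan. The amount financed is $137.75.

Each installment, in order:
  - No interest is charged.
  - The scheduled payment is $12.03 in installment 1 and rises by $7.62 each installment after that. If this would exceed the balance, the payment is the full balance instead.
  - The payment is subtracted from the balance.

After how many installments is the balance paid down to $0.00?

6

# | Opening | Payment | End bal
1 | $137.75 | $12.03 | $125.72
2 | $125.72 | $19.65 | $106.07
3 | $106.07 | $27.27 | $78.80
4 | $78.80 | $34.89 | $43.91
5 | $43.91 | $42.51 | $1.40
6 | $1.40 | $1.40 | $0.00
Balance reaches $0.00 in installment 6.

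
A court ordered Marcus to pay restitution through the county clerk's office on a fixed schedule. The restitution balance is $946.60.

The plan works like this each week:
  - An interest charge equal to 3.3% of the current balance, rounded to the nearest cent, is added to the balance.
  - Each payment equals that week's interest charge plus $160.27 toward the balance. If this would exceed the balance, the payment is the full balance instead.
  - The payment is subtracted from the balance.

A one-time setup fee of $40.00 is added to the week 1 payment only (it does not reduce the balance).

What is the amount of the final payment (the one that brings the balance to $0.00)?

$150.04

Week 1: $946.60 +$31.24 interest = $977.84; pay $191.51 (+ $40.00 fee) → $786.33
Week 2: $786.33 +$25.95 interest = $812.28; pay $186.22 → $626.06
Week 3: $626.06 +$20.66 interest = $646.72; pay $180.93 → $465.79
Week 4: $465.79 +$15.37 interest = $481.16; pay $175.64 → $305.52
Week 5: $305.52 +$10.08 interest = $315.60; pay $170.35 → $145.25
Week 6: $145.25 +$4.79 interest = $150.04; pay $150.04 → $0.00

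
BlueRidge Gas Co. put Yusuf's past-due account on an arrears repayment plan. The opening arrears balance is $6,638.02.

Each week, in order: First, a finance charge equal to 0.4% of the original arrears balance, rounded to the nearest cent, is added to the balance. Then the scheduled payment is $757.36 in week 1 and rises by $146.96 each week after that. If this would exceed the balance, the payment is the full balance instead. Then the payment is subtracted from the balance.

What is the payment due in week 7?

Week 1: opening $6,638.02; interest $26.55 → $6,664.57; payment $757.36; balance $5,907.21
Week 2: opening $5,907.21; interest $26.55 → $5,933.76; payment $904.32; balance $5,029.44
Week 3: opening $5,029.44; interest $26.55 → $5,055.99; payment $1,051.28; balance $4,004.71
Week 4: opening $4,004.71; interest $26.55 → $4,031.26; payment $1,198.24; balance $2,833.02
Week 5: opening $2,833.02; interest $26.55 → $2,859.57; payment $1,345.20; balance $1,514.37
Week 6: opening $1,514.37; interest $26.55 → $1,540.92; payment $1,492.16; balance $48.76
Week 7: opening $48.76; interest $26.55 → $75.31; payment $75.31; balance $0.00

$75.31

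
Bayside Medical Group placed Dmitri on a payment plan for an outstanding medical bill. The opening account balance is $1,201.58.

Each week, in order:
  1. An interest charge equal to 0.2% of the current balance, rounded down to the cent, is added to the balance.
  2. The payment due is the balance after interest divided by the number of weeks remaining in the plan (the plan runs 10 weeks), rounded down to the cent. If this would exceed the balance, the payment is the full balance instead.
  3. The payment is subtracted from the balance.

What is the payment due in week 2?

Week 1: opening $1,201.58; interest $2.40 → $1,203.98; payment $120.39; balance $1,083.59
Week 2: opening $1,083.59; interest $2.16 → $1,085.75; payment $120.63; balance $965.12

$120.63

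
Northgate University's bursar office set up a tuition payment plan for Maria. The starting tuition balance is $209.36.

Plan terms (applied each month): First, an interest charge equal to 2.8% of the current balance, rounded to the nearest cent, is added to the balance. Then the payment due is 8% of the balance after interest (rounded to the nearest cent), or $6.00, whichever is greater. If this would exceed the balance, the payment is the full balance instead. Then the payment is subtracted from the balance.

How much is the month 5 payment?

# | Opening | Interest | Payment | End bal
1 | $209.36 | $5.86 | $17.22 | $198.00
2 | $198.00 | $5.54 | $16.28 | $187.26
3 | $187.26 | $5.24 | $15.40 | $177.10
4 | $177.10 | $4.96 | $14.56 | $167.50
5 | $167.50 | $4.69 | $13.78 | $158.41

$13.78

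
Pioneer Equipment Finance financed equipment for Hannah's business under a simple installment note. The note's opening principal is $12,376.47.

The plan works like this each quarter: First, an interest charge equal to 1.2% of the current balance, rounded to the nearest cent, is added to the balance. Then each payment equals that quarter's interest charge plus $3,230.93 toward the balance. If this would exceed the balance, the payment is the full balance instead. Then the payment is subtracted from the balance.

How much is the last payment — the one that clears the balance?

$2,715.88

# | Opening | Interest | Payment | End bal
1 | $12,376.47 | $148.52 | $3,379.45 | $9,145.54
2 | $9,145.54 | $109.75 | $3,340.68 | $5,914.61
3 | $5,914.61 | $70.98 | $3,301.91 | $2,683.68
4 | $2,683.68 | $32.20 | $2,715.88 | $0.00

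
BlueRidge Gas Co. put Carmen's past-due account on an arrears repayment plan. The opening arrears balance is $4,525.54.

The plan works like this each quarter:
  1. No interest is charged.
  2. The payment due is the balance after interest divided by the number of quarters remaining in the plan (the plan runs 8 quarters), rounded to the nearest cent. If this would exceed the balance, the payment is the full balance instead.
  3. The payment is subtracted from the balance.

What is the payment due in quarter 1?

Quarter 1: $4,525.54 − $565.69 → $3,959.85

$565.69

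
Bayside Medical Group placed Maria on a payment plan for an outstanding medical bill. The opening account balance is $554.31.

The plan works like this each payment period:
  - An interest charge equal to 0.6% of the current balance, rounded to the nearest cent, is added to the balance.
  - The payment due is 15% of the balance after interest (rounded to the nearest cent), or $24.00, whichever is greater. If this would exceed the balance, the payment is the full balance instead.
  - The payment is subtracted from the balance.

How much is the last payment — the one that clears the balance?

Payment period 1: $554.31 +$3.33 interest = $557.64; pay $83.65 → $473.99
Payment period 2: $473.99 +$2.84 interest = $476.83; pay $71.52 → $405.31
Payment period 3: $405.31 +$2.43 interest = $407.74; pay $61.16 → $346.58
Payment period 4: $346.58 +$2.08 interest = $348.66; pay $52.30 → $296.36
Payment period 5: $296.36 +$1.78 interest = $298.14; pay $44.72 → $253.42
Payment period 6: $253.42 +$1.52 interest = $254.94; pay $38.24 → $216.70
Payment period 7: $216.70 +$1.30 interest = $218.00; pay $32.70 → $185.30
Payment period 8: $185.30 +$1.11 interest = $186.41; pay $27.96 → $158.45
Payment period 9: $158.45 +$0.95 interest = $159.40; pay $24.00 → $135.40
Payment period 10: $135.40 +$0.81 interest = $136.21; pay $24.00 → $112.21
Payment period 11: $112.21 +$0.67 interest = $112.88; pay $24.00 → $88.88
Payment period 12: $88.88 +$0.53 interest = $89.41; pay $24.00 → $65.41
Payment period 13: $65.41 +$0.39 interest = $65.80; pay $24.00 → $41.80
Payment period 14: $41.80 +$0.25 interest = $42.05; pay $24.00 → $18.05
Payment period 15: $18.05 +$0.11 interest = $18.16; pay $18.16 → $0.00

$18.16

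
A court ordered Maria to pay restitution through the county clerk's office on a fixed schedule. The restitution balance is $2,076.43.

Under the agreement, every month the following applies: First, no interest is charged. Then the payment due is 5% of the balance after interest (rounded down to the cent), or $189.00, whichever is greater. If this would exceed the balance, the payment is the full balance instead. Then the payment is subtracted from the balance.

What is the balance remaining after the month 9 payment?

$375.43

Month 1: opening $2,076.43; payment $189.00; balance $1,887.43
Month 2: opening $1,887.43; payment $189.00; balance $1,698.43
Month 3: opening $1,698.43; payment $189.00; balance $1,509.43
Month 4: opening $1,509.43; payment $189.00; balance $1,320.43
Month 5: opening $1,320.43; payment $189.00; balance $1,131.43
Month 6: opening $1,131.43; payment $189.00; balance $942.43
Month 7: opening $942.43; payment $189.00; balance $753.43
Month 8: opening $753.43; payment $189.00; balance $564.43
Month 9: opening $564.43; payment $189.00; balance $375.43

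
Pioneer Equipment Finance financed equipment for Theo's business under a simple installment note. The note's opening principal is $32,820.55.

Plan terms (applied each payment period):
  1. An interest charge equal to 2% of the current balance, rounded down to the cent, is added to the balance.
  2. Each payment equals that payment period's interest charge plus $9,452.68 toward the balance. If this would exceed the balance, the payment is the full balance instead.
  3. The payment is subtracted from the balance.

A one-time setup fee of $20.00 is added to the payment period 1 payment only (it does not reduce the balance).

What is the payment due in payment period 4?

$4,551.76

Payment period 1: $32,820.55 +$656.41 interest = $33,476.96; pay $10,109.09 (+ $20.00 fee) → $23,367.87
Payment period 2: $23,367.87 +$467.35 interest = $23,835.22; pay $9,920.03 → $13,915.19
Payment period 3: $13,915.19 +$278.30 interest = $14,193.49; pay $9,730.98 → $4,462.51
Payment period 4: $4,462.51 +$89.25 interest = $4,551.76; pay $4,551.76 → $0.00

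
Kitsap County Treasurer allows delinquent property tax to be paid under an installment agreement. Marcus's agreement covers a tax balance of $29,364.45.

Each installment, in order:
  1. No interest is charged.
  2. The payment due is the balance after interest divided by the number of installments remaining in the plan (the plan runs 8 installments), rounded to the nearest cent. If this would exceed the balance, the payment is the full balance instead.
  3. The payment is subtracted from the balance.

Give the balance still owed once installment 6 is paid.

$7,341.11

# | Opening | Payment | End bal
1 | $29,364.45 | $3,670.56 | $25,693.89
2 | $25,693.89 | $3,670.56 | $22,023.33
3 | $22,023.33 | $3,670.56 | $18,352.77
4 | $18,352.77 | $3,670.55 | $14,682.22
5 | $14,682.22 | $3,670.56 | $11,011.66
6 | $11,011.66 | $3,670.55 | $7,341.11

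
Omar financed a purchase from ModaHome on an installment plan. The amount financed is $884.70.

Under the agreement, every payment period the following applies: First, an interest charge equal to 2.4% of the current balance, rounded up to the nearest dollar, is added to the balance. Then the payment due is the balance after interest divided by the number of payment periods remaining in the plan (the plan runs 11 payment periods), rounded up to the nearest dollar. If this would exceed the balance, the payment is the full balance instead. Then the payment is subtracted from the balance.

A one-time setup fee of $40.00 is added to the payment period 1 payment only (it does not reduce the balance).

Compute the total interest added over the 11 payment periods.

Payment period 1: $884.70 +$22.00 interest = $906.70; pay $83.00 (+ $40.00 fee) → $823.70
Payment period 2: $823.70 +$20.00 interest = $843.70; pay $85.00 → $758.70
Payment period 3: $758.70 +$19.00 interest = $777.70; pay $87.00 → $690.70
Payment period 4: $690.70 +$17.00 interest = $707.70; pay $89.00 → $618.70
Payment period 5: $618.70 +$15.00 interest = $633.70; pay $91.00 → $542.70
Payment period 6: $542.70 +$14.00 interest = $556.70; pay $93.00 → $463.70
Payment period 7: $463.70 +$12.00 interest = $475.70; pay $96.00 → $379.70
Payment period 8: $379.70 +$10.00 interest = $389.70; pay $98.00 → $291.70
Payment period 9: $291.70 +$8.00 interest = $299.70; pay $100.00 → $199.70
Payment period 10: $199.70 +$5.00 interest = $204.70; pay $103.00 → $101.70
Payment period 11: $101.70 +$3.00 interest = $104.70; pay $104.70 → $0.00
Total interest: $22.00 + $20.00 + $19.00 + $17.00 + $15.00 + $14.00 + $12.00 + $10.00 + $8.00 + $5.00 + $3.00 = $145.00

$145.00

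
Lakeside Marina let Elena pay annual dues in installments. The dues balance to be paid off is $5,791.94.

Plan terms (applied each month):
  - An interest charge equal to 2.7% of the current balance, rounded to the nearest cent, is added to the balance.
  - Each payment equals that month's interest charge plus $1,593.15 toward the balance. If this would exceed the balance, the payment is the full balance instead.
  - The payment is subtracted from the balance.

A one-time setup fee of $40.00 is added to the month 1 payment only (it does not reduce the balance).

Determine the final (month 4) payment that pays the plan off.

Month 1: opening $5,791.94; interest $156.38 → $5,948.32; payment $1,749.53 (+ $40.00 fee); balance $4,198.79
Month 2: opening $4,198.79; interest $113.37 → $4,312.16; payment $1,706.52; balance $2,605.64
Month 3: opening $2,605.64; interest $70.35 → $2,675.99; payment $1,663.50; balance $1,012.49
Month 4: opening $1,012.49; interest $27.34 → $1,039.83; payment $1,039.83; balance $0.00

$1,039.83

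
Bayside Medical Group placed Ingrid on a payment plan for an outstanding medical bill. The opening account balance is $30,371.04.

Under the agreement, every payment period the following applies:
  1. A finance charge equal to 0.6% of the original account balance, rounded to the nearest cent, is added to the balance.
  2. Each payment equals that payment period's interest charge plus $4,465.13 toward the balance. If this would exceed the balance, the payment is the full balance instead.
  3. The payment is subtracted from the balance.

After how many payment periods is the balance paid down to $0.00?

# | Opening | Interest | Payment | End bal
1 | $30,371.04 | $182.23 | $4,647.36 | $25,905.91
2 | $25,905.91 | $182.23 | $4,647.36 | $21,440.78
3 | $21,440.78 | $182.23 | $4,647.36 | $16,975.65
4 | $16,975.65 | $182.23 | $4,647.36 | $12,510.52
5 | $12,510.52 | $182.23 | $4,647.36 | $8,045.39
6 | $8,045.39 | $182.23 | $4,647.36 | $3,580.26
7 | $3,580.26 | $182.23 | $3,762.49 | $0.00
Balance reaches $0.00 in payment period 7.

7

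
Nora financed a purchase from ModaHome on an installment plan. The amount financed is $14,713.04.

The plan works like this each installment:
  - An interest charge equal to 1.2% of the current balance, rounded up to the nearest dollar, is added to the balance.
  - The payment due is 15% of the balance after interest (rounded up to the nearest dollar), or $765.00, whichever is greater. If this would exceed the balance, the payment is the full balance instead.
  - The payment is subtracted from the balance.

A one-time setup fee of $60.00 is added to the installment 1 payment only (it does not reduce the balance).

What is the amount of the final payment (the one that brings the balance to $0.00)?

Installment 1: $14,713.04 +$177.00 interest = $14,890.04; pay $2,234.00 (+ $60.00 fee) → $12,656.04
Installment 2: $12,656.04 +$152.00 interest = $12,808.04; pay $1,922.00 → $10,886.04
Installment 3: $10,886.04 +$131.00 interest = $11,017.04; pay $1,653.00 → $9,364.04
Installment 4: $9,364.04 +$113.00 interest = $9,477.04; pay $1,422.00 → $8,055.04
Installment 5: $8,055.04 +$97.00 interest = $8,152.04; pay $1,223.00 → $6,929.04
Installment 6: $6,929.04 +$84.00 interest = $7,013.04; pay $1,052.00 → $5,961.04
Installment 7: $5,961.04 +$72.00 interest = $6,033.04; pay $905.00 → $5,128.04
Installment 8: $5,128.04 +$62.00 interest = $5,190.04; pay $779.00 → $4,411.04
Installment 9: $4,411.04 +$53.00 interest = $4,464.04; pay $765.00 → $3,699.04
Installment 10: $3,699.04 +$45.00 interest = $3,744.04; pay $765.00 → $2,979.04
Installment 11: $2,979.04 +$36.00 interest = $3,015.04; pay $765.00 → $2,250.04
Installment 12: $2,250.04 +$28.00 interest = $2,278.04; pay $765.00 → $1,513.04
Installment 13: $1,513.04 +$19.00 interest = $1,532.04; pay $765.00 → $767.04
Installment 14: $767.04 +$10.00 interest = $777.04; pay $765.00 → $12.04
Installment 15: $12.04 +$1.00 interest = $13.04; pay $13.04 → $0.00

$13.04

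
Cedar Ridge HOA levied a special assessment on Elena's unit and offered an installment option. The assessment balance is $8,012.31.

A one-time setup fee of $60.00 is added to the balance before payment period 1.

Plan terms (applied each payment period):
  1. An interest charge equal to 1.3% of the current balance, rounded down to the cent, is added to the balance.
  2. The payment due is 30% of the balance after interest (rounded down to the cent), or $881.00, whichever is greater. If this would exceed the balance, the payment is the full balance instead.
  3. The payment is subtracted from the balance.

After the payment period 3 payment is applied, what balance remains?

Payment period 1: opening $8,072.31; interest $104.94 → $8,177.25; payment $2,453.17; balance $5,724.08
Payment period 2: opening $5,724.08; interest $74.41 → $5,798.49; payment $1,739.54; balance $4,058.95
Payment period 3: opening $4,058.95; interest $52.76 → $4,111.71; payment $1,233.51; balance $2,878.20

$2,878.20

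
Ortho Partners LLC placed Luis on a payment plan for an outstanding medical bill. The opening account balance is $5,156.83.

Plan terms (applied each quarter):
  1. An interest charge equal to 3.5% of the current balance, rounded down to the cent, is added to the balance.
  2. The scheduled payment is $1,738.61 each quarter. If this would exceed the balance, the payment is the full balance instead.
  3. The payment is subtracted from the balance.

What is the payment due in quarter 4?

Quarter 1: $5,156.83 +$180.48 interest = $5,337.31; pay $1,738.61 → $3,598.70
Quarter 2: $3,598.70 +$125.95 interest = $3,724.65; pay $1,738.61 → $1,986.04
Quarter 3: $1,986.04 +$69.51 interest = $2,055.55; pay $1,738.61 → $316.94
Quarter 4: $316.94 +$11.09 interest = $328.03; pay $328.03 → $0.00

$328.03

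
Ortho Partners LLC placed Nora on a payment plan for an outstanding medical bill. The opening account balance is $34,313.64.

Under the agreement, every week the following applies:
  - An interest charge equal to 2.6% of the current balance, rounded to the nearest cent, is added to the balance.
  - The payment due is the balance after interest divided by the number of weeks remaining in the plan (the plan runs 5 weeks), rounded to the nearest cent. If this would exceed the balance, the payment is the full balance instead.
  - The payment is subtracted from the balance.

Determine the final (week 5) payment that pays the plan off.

$7,802.49

Week 1: $34,313.64 +$892.15 interest = $35,205.79; pay $7,041.16 → $28,164.63
Week 2: $28,164.63 +$732.28 interest = $28,896.91; pay $7,224.23 → $21,672.68
Week 3: $21,672.68 +$563.49 interest = $22,236.17; pay $7,412.06 → $14,824.11
Week 4: $14,824.11 +$385.43 interest = $15,209.54; pay $7,604.77 → $7,604.77
Week 5: $7,604.77 +$197.72 interest = $7,802.49; pay $7,802.49 → $0.00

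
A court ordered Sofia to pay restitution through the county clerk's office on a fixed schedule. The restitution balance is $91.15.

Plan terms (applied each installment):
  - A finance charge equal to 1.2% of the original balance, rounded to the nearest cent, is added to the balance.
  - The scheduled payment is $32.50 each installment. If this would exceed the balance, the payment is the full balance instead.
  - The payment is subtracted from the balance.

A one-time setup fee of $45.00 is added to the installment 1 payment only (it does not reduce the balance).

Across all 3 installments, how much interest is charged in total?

# | Opening | Interest | Payment | Fee | End bal
1 | $91.15 | $1.09 | $32.50 | $45.00 | $59.74
2 | $59.74 | $1.09 | $32.50 | — | $28.33
3 | $28.33 | $1.09 | $29.42 | — | $0.00
Total interest: $1.09 + $1.09 + $1.09 = $3.27

$3.27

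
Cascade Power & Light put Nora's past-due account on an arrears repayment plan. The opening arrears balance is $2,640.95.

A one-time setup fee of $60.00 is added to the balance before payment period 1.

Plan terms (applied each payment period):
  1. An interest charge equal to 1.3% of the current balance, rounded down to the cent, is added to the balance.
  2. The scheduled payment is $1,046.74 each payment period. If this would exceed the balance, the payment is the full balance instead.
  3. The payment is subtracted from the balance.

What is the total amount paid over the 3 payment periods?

Payment period 1: opening $2,700.95; interest $35.11 → $2,736.06; payment $1,046.74; balance $1,689.32
Payment period 2: opening $1,689.32; interest $21.96 → $1,711.28; payment $1,046.74; balance $664.54
Payment period 3: opening $664.54; interest $8.63 → $673.17; payment $673.17; balance $0.00
Total paid: $2,766.65

$2,766.65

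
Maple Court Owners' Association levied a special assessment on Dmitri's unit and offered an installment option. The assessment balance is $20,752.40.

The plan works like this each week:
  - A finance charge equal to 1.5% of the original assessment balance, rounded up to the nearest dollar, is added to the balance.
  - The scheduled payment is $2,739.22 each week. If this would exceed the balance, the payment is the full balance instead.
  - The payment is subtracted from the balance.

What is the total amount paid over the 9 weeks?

# | Opening | Interest | Payment | End bal
1 | $20,752.40 | $312.00 | $2,739.22 | $18,325.18
2 | $18,325.18 | $312.00 | $2,739.22 | $15,897.96
3 | $15,897.96 | $312.00 | $2,739.22 | $13,470.74
4 | $13,470.74 | $312.00 | $2,739.22 | $11,043.52
5 | $11,043.52 | $312.00 | $2,739.22 | $8,616.30
6 | $8,616.30 | $312.00 | $2,739.22 | $6,189.08
7 | $6,189.08 | $312.00 | $2,739.22 | $3,761.86
8 | $3,761.86 | $312.00 | $2,739.22 | $1,334.64
9 | $1,334.64 | $312.00 | $1,646.64 | $0.00
Total paid: $23,560.40

$23,560.40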